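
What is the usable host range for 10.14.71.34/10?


Network: 10.0.0.0
Broadcast: 10.63.255.255
First usable = network + 1
Last usable = broadcast - 1
Range: 10.0.0.1 to 10.63.255.254


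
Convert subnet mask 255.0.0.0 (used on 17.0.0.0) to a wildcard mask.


Subnet mask: 255.0.0.0
Wildcard = 255.255.255.255 - subnet mask
255 - 255 = 0
255 - 0 = 255
255 - 0 = 255
255 - 0 = 255
Wildcard: 0.255.255.255


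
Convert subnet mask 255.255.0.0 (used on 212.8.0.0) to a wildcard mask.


Subnet mask: 255.255.0.0
Wildcard = 255.255.255.255 - subnet mask
255 - 255 = 0
255 - 255 = 0
255 - 0 = 255
255 - 0 = 255
Wildcard: 0.0.255.255


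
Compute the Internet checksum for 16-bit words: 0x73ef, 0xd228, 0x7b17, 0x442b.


Sum all words (with carry folding):
+ 0x73ef = 0x73ef
+ 0xd228 = 0x4618
+ 0x7b17 = 0xc12f
+ 0x442b = 0x055b
One's complement: ~0x055b
Checksum = 0xfaa4


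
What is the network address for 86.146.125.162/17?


IP:   01010110.10010010.01111101.10100010
Mask: 11111111.11111111.10000000.00000000
AND operation:
Net:  01010110.10010010.00000000.00000000
Network: 86.146.0.0/17


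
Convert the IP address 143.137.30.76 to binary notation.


143 = 10001111
137 = 10001001
30 = 00011110
76 = 01001100
Binary: 10001111.10001001.00011110.01001100


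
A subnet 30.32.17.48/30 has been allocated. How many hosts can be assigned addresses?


Host bits = 32 - 30 = 2
Total addresses = 2^2 = 4
Usable = total - 2 (network and broadcast)
Usable hosts: 2


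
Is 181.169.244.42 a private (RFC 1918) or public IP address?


RFC 1918 private ranges:
  10.0.0.0/8 (10.0.0.0 - 10.255.255.255)
  172.16.0.0/12 (172.16.0.0 - 172.31.255.255)
  192.168.0.0/16 (192.168.0.0 - 192.168.255.255)
Public (not in any RFC 1918 range)


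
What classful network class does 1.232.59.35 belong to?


First octet: 1
Binary: 00000001
0xxxxxxx -> Class A (1-126)
Class A, default mask 255.0.0.0 (/8)


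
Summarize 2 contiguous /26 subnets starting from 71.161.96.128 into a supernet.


Original prefix: /26
Number of subnets: 2 = 2^1
New prefix = 26 - 1 = 25
Supernet: 71.161.96.128/25


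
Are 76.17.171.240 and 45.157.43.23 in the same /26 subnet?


Mask: 255.255.255.192
76.17.171.240 AND mask = 76.17.171.192
45.157.43.23 AND mask = 45.157.43.0
No, different subnets (76.17.171.192 vs 45.157.43.0)


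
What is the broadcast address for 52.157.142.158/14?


Network: 52.156.0.0/14
Host bits = 18
Set all host bits to 1:
Broadcast: 52.159.255.255


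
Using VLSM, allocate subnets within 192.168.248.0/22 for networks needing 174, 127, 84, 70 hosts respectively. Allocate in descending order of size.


174 hosts -> /24 (254 usable): 192.168.248.0/24
127 hosts -> /24 (254 usable): 192.168.249.0/24
84 hosts -> /25 (126 usable): 192.168.250.0/25
70 hosts -> /25 (126 usable): 192.168.250.128/25
Allocation: 192.168.248.0/24 (174 hosts, 254 usable); 192.168.249.0/24 (127 hosts, 254 usable); 192.168.250.0/25 (84 hosts, 126 usable); 192.168.250.128/25 (70 hosts, 126 usable)


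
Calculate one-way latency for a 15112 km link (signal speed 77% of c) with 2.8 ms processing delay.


Speed = 0.77 * 3e5 km/s = 231000 km/s
Propagation delay = 15112 / 231000 = 0.0654 s = 65.4199 ms
Processing delay = 2.8 ms
Total one-way latency = 68.2199 ms


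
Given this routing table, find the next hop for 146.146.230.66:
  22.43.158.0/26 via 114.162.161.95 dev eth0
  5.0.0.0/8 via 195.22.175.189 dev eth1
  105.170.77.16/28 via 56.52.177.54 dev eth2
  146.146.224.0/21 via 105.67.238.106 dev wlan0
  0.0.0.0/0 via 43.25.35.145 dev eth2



Longest prefix match for 146.146.230.66:
  /26 22.43.158.0: no
  /8 5.0.0.0: no
  /28 105.170.77.16: no
  /21 146.146.224.0: MATCH
  /0 0.0.0.0: MATCH
Selected: next-hop 105.67.238.106 via wlan0 (matched /21)


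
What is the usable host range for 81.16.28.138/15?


Network: 81.16.0.0
Broadcast: 81.17.255.255
First usable = network + 1
Last usable = broadcast - 1
Range: 81.16.0.1 to 81.17.255.254


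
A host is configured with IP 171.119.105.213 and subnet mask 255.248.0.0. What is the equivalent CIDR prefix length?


Binary: 11111111.11111000.00000000.00000000
Count leading 1s
Prefix: /13


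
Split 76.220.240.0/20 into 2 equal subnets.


New prefix = 20 + 1 = 21
Each subnet has 2048 addresses
  76.220.240.0/21
  76.220.248.0/21
Subnets: 76.220.240.0/21, 76.220.248.0/21


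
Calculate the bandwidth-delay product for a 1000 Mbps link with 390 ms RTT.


BDP = bandwidth * RTT
= 1000 Mbps * 390 ms
= 1000 * 1e6 * 390 / 1000 bits
= 390000000 bits
= 48750000 bytes
= 47607.4219 KB
BDP = 390000000 bits (48750000 bytes)


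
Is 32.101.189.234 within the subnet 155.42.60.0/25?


Subnet network: 155.42.60.0
Test IP AND mask: 32.101.189.128
No, 32.101.189.234 is not in 155.42.60.0/25


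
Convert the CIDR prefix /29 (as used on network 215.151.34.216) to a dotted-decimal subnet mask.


/29 means 29 network bits, 3 host bits
Binary: 11111111111111111111111111111000
Mask: 255.255.255.248


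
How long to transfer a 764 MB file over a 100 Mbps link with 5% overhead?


Effective throughput = 100 * (1 - 5/100) = 95 Mbps
File size in Mb = 764 * 8 = 6112 Mb
Time = 6112 / 95
Time = 64.3368 seconds


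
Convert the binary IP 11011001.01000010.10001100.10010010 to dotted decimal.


11011001 = 217
01000010 = 66
10001100 = 140
10010010 = 146
IP: 217.66.140.146


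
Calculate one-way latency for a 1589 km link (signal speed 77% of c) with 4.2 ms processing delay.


Speed = 0.77 * 3e5 km/s = 231000 km/s
Propagation delay = 1589 / 231000 = 0.0069 s = 6.8788 ms
Processing delay = 4.2 ms
Total one-way latency = 11.0788 ms


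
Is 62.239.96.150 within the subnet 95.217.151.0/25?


Subnet network: 95.217.151.0
Test IP AND mask: 62.239.96.128
No, 62.239.96.150 is not in 95.217.151.0/25


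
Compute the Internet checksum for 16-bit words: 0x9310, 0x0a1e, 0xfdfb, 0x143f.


Sum all words (with carry folding):
+ 0x9310 = 0x9310
+ 0x0a1e = 0x9d2e
+ 0xfdfb = 0x9b2a
+ 0x143f = 0xaf69
One's complement: ~0xaf69
Checksum = 0x5096


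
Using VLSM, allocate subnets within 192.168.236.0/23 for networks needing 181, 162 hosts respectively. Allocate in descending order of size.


181 hosts -> /24 (254 usable): 192.168.236.0/24
162 hosts -> /24 (254 usable): 192.168.237.0/24
Allocation: 192.168.236.0/24 (181 hosts, 254 usable); 192.168.237.0/24 (162 hosts, 254 usable)


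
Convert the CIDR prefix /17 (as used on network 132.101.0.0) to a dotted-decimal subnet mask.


/17 means 17 network bits, 15 host bits
Binary: 11111111111111111000000000000000
Mask: 255.255.128.0


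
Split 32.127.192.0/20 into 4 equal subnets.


New prefix = 20 + 2 = 22
Each subnet has 1024 addresses
  32.127.192.0/22
  32.127.196.0/22
  32.127.200.0/22
  32.127.204.0/22
Subnets: 32.127.192.0/22, 32.127.196.0/22, 32.127.200.0/22, 32.127.204.0/22


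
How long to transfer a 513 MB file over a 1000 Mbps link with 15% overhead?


Effective throughput = 1000 * (1 - 15/100) = 850 Mbps
File size in Mb = 513 * 8 = 4104 Mb
Time = 4104 / 850
Time = 4.8282 seconds


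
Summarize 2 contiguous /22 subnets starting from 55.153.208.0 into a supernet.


Original prefix: /22
Number of subnets: 2 = 2^1
New prefix = 22 - 1 = 21
Supernet: 55.153.208.0/21


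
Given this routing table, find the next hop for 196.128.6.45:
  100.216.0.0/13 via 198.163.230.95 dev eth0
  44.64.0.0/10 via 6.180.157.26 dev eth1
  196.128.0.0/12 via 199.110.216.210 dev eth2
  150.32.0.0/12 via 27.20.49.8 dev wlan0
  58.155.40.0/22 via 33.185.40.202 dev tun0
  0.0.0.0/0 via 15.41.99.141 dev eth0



Longest prefix match for 196.128.6.45:
  /13 100.216.0.0: no
  /10 44.64.0.0: no
  /12 196.128.0.0: MATCH
  /12 150.32.0.0: no
  /22 58.155.40.0: no
  /0 0.0.0.0: MATCH
Selected: next-hop 199.110.216.210 via eth2 (matched /12)


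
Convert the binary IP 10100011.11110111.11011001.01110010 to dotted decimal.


10100011 = 163
11110111 = 247
11011001 = 217
01110010 = 114
IP: 163.247.217.114


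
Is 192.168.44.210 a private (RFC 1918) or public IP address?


RFC 1918 private ranges:
  10.0.0.0/8 (10.0.0.0 - 10.255.255.255)
  172.16.0.0/12 (172.16.0.0 - 172.31.255.255)
  192.168.0.0/16 (192.168.0.0 - 192.168.255.255)
Private (in 192.168.0.0/16)


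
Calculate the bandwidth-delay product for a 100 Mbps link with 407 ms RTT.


BDP = bandwidth * RTT
= 100 Mbps * 407 ms
= 100 * 1e6 * 407 / 1000 bits
= 40700000 bits
= 5087500 bytes
= 4968.2617 KB
BDP = 40700000 bits (5087500 bytes)


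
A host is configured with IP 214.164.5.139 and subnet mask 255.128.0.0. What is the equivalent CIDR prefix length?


Binary: 11111111.10000000.00000000.00000000
Count leading 1s
Prefix: /9


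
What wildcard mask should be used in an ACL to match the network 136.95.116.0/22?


Subnet mask: 255.255.252.0
Wildcard = 255.255.255.255 - subnet mask
255 - 255 = 0
255 - 255 = 0
255 - 252 = 3
255 - 0 = 255
Wildcard: 0.0.3.255


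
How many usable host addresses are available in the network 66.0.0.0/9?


Host bits = 32 - 9 = 23
Total addresses = 2^23 = 8388608
Usable = total - 2 (network and broadcast)
Usable hosts: 8388606


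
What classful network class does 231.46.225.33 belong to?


First octet: 231
Binary: 11100111
1110xxxx -> Class D (224-239)
Class D (multicast), default mask N/A


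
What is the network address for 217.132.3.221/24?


IP:   11011001.10000100.00000011.11011101
Mask: 11111111.11111111.11111111.00000000
AND operation:
Net:  11011001.10000100.00000011.00000000
Network: 217.132.3.0/24


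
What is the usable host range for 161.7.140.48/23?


Network: 161.7.140.0
Broadcast: 161.7.141.255
First usable = network + 1
Last usable = broadcast - 1
Range: 161.7.140.1 to 161.7.141.254


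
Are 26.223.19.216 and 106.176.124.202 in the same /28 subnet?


Mask: 255.255.255.240
26.223.19.216 AND mask = 26.223.19.208
106.176.124.202 AND mask = 106.176.124.192
No, different subnets (26.223.19.208 vs 106.176.124.192)


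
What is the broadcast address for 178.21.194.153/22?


Network: 178.21.192.0/22
Host bits = 10
Set all host bits to 1:
Broadcast: 178.21.195.255


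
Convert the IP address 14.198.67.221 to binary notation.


14 = 00001110
198 = 11000110
67 = 01000011
221 = 11011101
Binary: 00001110.11000110.01000011.11011101


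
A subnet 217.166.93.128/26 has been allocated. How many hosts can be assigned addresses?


Host bits = 32 - 26 = 6
Total addresses = 2^6 = 64
Usable = total - 2 (network and broadcast)
Usable hosts: 62


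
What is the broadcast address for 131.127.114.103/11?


Network: 131.96.0.0/11
Host bits = 21
Set all host bits to 1:
Broadcast: 131.127.255.255


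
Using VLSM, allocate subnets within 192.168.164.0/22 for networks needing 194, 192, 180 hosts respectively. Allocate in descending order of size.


194 hosts -> /24 (254 usable): 192.168.164.0/24
192 hosts -> /24 (254 usable): 192.168.165.0/24
180 hosts -> /24 (254 usable): 192.168.166.0/24
Allocation: 192.168.164.0/24 (194 hosts, 254 usable); 192.168.165.0/24 (192 hosts, 254 usable); 192.168.166.0/24 (180 hosts, 254 usable)


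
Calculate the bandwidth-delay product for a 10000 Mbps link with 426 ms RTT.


BDP = bandwidth * RTT
= 10000 Mbps * 426 ms
= 10000 * 1e6 * 426 / 1000 bits
= 4260000000 bits
= 532500000 bytes
= 520019.5312 KB
BDP = 4260000000 bits (532500000 bytes)


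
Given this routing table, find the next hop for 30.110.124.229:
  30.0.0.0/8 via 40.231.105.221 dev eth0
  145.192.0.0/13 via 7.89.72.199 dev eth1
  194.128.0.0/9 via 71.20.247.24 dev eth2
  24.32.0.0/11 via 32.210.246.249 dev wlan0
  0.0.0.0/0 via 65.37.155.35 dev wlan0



Longest prefix match for 30.110.124.229:
  /8 30.0.0.0: MATCH
  /13 145.192.0.0: no
  /9 194.128.0.0: no
  /11 24.32.0.0: no
  /0 0.0.0.0: MATCH
Selected: next-hop 40.231.105.221 via eth0 (matched /8)


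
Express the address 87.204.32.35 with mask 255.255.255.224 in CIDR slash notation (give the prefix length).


Binary: 11111111.11111111.11111111.11100000
Count leading 1s
Prefix: /27


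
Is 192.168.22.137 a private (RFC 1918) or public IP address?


RFC 1918 private ranges:
  10.0.0.0/8 (10.0.0.0 - 10.255.255.255)
  172.16.0.0/12 (172.16.0.0 - 172.31.255.255)
  192.168.0.0/16 (192.168.0.0 - 192.168.255.255)
Private (in 192.168.0.0/16)


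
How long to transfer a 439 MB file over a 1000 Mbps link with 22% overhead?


Effective throughput = 1000 * (1 - 22/100) = 780 Mbps
File size in Mb = 439 * 8 = 3512 Mb
Time = 3512 / 780
Time = 4.5026 seconds


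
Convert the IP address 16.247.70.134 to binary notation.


16 = 00010000
247 = 11110111
70 = 01000110
134 = 10000110
Binary: 00010000.11110111.01000110.10000110


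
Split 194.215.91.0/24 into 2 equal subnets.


New prefix = 24 + 1 = 25
Each subnet has 128 addresses
  194.215.91.0/25
  194.215.91.128/25
Subnets: 194.215.91.0/25, 194.215.91.128/25


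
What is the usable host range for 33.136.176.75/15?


Network: 33.136.0.0
Broadcast: 33.137.255.255
First usable = network + 1
Last usable = broadcast - 1
Range: 33.136.0.1 to 33.137.255.254


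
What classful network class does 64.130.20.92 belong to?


First octet: 64
Binary: 01000000
0xxxxxxx -> Class A (1-126)
Class A, default mask 255.0.0.0 (/8)


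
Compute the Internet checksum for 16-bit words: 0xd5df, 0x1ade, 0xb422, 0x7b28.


Sum all words (with carry folding):
+ 0xd5df = 0xd5df
+ 0x1ade = 0xf0bd
+ 0xb422 = 0xa4e0
+ 0x7b28 = 0x2009
One's complement: ~0x2009
Checksum = 0xdff6


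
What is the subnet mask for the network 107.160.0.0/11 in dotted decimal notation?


/11 means 11 network bits, 21 host bits
Binary: 11111111111000000000000000000000
Mask: 255.224.0.0


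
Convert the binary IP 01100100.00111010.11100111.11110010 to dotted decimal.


01100100 = 100
00111010 = 58
11100111 = 231
11110010 = 242
IP: 100.58.231.242


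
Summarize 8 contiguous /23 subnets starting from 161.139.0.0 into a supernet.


Original prefix: /23
Number of subnets: 8 = 2^3
New prefix = 23 - 3 = 20
Supernet: 161.139.0.0/20


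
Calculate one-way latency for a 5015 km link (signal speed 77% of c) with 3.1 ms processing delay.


Speed = 0.77 * 3e5 km/s = 231000 km/s
Propagation delay = 5015 / 231000 = 0.0217 s = 21.71 ms
Processing delay = 3.1 ms
Total one-way latency = 24.81 ms


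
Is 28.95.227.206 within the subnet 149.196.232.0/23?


Subnet network: 149.196.232.0
Test IP AND mask: 28.95.226.0
No, 28.95.227.206 is not in 149.196.232.0/23


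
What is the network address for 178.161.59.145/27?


IP:   10110010.10100001.00111011.10010001
Mask: 11111111.11111111.11111111.11100000
AND operation:
Net:  10110010.10100001.00111011.10000000
Network: 178.161.59.128/27


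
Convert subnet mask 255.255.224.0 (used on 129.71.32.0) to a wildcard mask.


Subnet mask: 255.255.224.0
Wildcard = 255.255.255.255 - subnet mask
255 - 255 = 0
255 - 255 = 0
255 - 224 = 31
255 - 0 = 255
Wildcard: 0.0.31.255


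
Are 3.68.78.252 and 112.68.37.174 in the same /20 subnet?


Mask: 255.255.240.0
3.68.78.252 AND mask = 3.68.64.0
112.68.37.174 AND mask = 112.68.32.0
No, different subnets (3.68.64.0 vs 112.68.32.0)


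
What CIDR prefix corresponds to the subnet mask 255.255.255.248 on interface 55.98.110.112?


Binary: 11111111.11111111.11111111.11111000
Count leading 1s
Prefix: /29


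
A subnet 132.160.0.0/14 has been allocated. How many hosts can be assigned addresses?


Host bits = 32 - 14 = 18
Total addresses = 2^18 = 262144
Usable = total - 2 (network and broadcast)
Usable hosts: 262142


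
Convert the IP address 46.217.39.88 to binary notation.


46 = 00101110
217 = 11011001
39 = 00100111
88 = 01011000
Binary: 00101110.11011001.00100111.01011000


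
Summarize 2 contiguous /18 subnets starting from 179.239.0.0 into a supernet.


Original prefix: /18
Number of subnets: 2 = 2^1
New prefix = 18 - 1 = 17
Supernet: 179.239.0.0/17


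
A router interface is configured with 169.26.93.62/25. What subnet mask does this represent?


/25 means 25 network bits, 7 host bits
Binary: 11111111111111111111111110000000
Mask: 255.255.255.128


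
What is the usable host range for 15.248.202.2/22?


Network: 15.248.200.0
Broadcast: 15.248.203.255
First usable = network + 1
Last usable = broadcast - 1
Range: 15.248.200.1 to 15.248.203.254


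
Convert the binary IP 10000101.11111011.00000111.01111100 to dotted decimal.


10000101 = 133
11111011 = 251
00000111 = 7
01111100 = 124
IP: 133.251.7.124


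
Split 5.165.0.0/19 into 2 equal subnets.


New prefix = 19 + 1 = 20
Each subnet has 4096 addresses
  5.165.0.0/20
  5.165.16.0/20
Subnets: 5.165.0.0/20, 5.165.16.0/20


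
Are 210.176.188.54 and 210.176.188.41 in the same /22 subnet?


Mask: 255.255.252.0
210.176.188.54 AND mask = 210.176.188.0
210.176.188.41 AND mask = 210.176.188.0
Yes, same subnet (210.176.188.0)


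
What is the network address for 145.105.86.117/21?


IP:   10010001.01101001.01010110.01110101
Mask: 11111111.11111111.11111000.00000000
AND operation:
Net:  10010001.01101001.01010000.00000000
Network: 145.105.80.0/21


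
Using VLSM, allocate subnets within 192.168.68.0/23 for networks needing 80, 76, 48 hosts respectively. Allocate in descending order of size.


80 hosts -> /25 (126 usable): 192.168.68.0/25
76 hosts -> /25 (126 usable): 192.168.68.128/25
48 hosts -> /26 (62 usable): 192.168.69.0/26
Allocation: 192.168.68.0/25 (80 hosts, 126 usable); 192.168.68.128/25 (76 hosts, 126 usable); 192.168.69.0/26 (48 hosts, 62 usable)


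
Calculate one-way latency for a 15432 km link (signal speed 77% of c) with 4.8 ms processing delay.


Speed = 0.77 * 3e5 km/s = 231000 km/s
Propagation delay = 15432 / 231000 = 0.0668 s = 66.8052 ms
Processing delay = 4.8 ms
Total one-way latency = 71.6052 ms


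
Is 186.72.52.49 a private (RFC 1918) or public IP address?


RFC 1918 private ranges:
  10.0.0.0/8 (10.0.0.0 - 10.255.255.255)
  172.16.0.0/12 (172.16.0.0 - 172.31.255.255)
  192.168.0.0/16 (192.168.0.0 - 192.168.255.255)
Public (not in any RFC 1918 range)


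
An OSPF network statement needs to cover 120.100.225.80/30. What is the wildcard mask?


Subnet mask: 255.255.255.252
Wildcard = 255.255.255.255 - subnet mask
255 - 255 = 0
255 - 255 = 0
255 - 255 = 0
255 - 252 = 3
Wildcard: 0.0.0.3


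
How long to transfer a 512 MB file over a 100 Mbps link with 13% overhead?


Effective throughput = 100 * (1 - 13/100) = 87 Mbps
File size in Mb = 512 * 8 = 4096 Mb
Time = 4096 / 87
Time = 47.0805 seconds


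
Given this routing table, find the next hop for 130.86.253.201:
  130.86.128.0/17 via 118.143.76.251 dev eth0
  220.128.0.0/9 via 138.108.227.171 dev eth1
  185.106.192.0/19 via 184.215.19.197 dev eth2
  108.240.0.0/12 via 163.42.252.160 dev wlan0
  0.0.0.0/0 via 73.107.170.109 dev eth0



Longest prefix match for 130.86.253.201:
  /17 130.86.128.0: MATCH
  /9 220.128.0.0: no
  /19 185.106.192.0: no
  /12 108.240.0.0: no
  /0 0.0.0.0: MATCH
Selected: next-hop 118.143.76.251 via eth0 (matched /17)


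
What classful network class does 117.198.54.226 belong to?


First octet: 117
Binary: 01110101
0xxxxxxx -> Class A (1-126)
Class A, default mask 255.0.0.0 (/8)


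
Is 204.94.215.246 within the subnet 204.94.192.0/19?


Subnet network: 204.94.192.0
Test IP AND mask: 204.94.192.0
Yes, 204.94.215.246 is in 204.94.192.0/19


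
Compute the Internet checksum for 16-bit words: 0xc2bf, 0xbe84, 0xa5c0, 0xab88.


Sum all words (with carry folding):
+ 0xc2bf = 0xc2bf
+ 0xbe84 = 0x8144
+ 0xa5c0 = 0x2705
+ 0xab88 = 0xd28d
One's complement: ~0xd28d
Checksum = 0x2d72


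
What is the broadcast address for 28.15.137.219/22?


Network: 28.15.136.0/22
Host bits = 10
Set all host bits to 1:
Broadcast: 28.15.139.255


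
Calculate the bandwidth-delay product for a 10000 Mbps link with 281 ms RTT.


BDP = bandwidth * RTT
= 10000 Mbps * 281 ms
= 10000 * 1e6 * 281 / 1000 bits
= 2810000000 bits
= 351250000 bytes
= 343017.5781 KB
BDP = 2810000000 bits (351250000 bytes)


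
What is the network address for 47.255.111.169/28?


IP:   00101111.11111111.01101111.10101001
Mask: 11111111.11111111.11111111.11110000
AND operation:
Net:  00101111.11111111.01101111.10100000
Network: 47.255.111.160/28


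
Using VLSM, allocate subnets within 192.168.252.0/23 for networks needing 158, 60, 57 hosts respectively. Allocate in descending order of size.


158 hosts -> /24 (254 usable): 192.168.252.0/24
60 hosts -> /26 (62 usable): 192.168.253.0/26
57 hosts -> /26 (62 usable): 192.168.253.64/26
Allocation: 192.168.252.0/24 (158 hosts, 254 usable); 192.168.253.0/26 (60 hosts, 62 usable); 192.168.253.64/26 (57 hosts, 62 usable)


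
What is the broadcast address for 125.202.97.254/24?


Network: 125.202.97.0/24
Host bits = 8
Set all host bits to 1:
Broadcast: 125.202.97.255


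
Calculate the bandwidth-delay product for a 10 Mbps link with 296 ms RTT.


BDP = bandwidth * RTT
= 10 Mbps * 296 ms
= 10 * 1e6 * 296 / 1000 bits
= 2960000 bits
= 370000 bytes
= 361.3281 KB
BDP = 2960000 bits (370000 bytes)


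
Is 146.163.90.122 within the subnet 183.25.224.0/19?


Subnet network: 183.25.224.0
Test IP AND mask: 146.163.64.0
No, 146.163.90.122 is not in 183.25.224.0/19


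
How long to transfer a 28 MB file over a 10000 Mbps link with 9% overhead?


Effective throughput = 10000 * (1 - 9/100) = 9100 Mbps
File size in Mb = 28 * 8 = 224 Mb
Time = 224 / 9100
Time = 0.0246 seconds


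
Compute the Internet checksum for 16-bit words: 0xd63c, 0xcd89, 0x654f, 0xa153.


Sum all words (with carry folding):
+ 0xd63c = 0xd63c
+ 0xcd89 = 0xa3c6
+ 0x654f = 0x0916
+ 0xa153 = 0xaa69
One's complement: ~0xaa69
Checksum = 0x5596


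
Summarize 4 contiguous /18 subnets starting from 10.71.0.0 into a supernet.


Original prefix: /18
Number of subnets: 4 = 2^2
New prefix = 18 - 2 = 16
Supernet: 10.71.0.0/16


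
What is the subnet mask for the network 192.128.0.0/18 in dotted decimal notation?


/18 means 18 network bits, 14 host bits
Binary: 11111111111111111100000000000000
Mask: 255.255.192.0


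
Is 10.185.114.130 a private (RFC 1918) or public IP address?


RFC 1918 private ranges:
  10.0.0.0/8 (10.0.0.0 - 10.255.255.255)
  172.16.0.0/12 (172.16.0.0 - 172.31.255.255)
  192.168.0.0/16 (192.168.0.0 - 192.168.255.255)
Private (in 10.0.0.0/8)


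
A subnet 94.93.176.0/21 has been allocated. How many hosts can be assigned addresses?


Host bits = 32 - 21 = 11
Total addresses = 2^11 = 2048
Usable = total - 2 (network and broadcast)
Usable hosts: 2046


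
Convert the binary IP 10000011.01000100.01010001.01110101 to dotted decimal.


10000011 = 131
01000100 = 68
01010001 = 81
01110101 = 117
IP: 131.68.81.117


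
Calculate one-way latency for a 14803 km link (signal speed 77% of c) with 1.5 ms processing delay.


Speed = 0.77 * 3e5 km/s = 231000 km/s
Propagation delay = 14803 / 231000 = 0.0641 s = 64.0823 ms
Processing delay = 1.5 ms
Total one-way latency = 65.5823 ms


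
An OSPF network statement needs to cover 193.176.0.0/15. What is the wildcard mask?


Subnet mask: 255.254.0.0
Wildcard = 255.255.255.255 - subnet mask
255 - 255 = 0
255 - 254 = 1
255 - 0 = 255
255 - 0 = 255
Wildcard: 0.1.255.255


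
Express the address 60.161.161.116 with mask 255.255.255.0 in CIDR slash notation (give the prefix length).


Binary: 11111111.11111111.11111111.00000000
Count leading 1s
Prefix: /24


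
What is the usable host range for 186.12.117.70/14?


Network: 186.12.0.0
Broadcast: 186.15.255.255
First usable = network + 1
Last usable = broadcast - 1
Range: 186.12.0.1 to 186.15.255.254


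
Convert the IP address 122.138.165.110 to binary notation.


122 = 01111010
138 = 10001010
165 = 10100101
110 = 01101110
Binary: 01111010.10001010.10100101.01101110


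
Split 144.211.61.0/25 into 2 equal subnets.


New prefix = 25 + 1 = 26
Each subnet has 64 addresses
  144.211.61.0/26
  144.211.61.64/26
Subnets: 144.211.61.0/26, 144.211.61.64/26


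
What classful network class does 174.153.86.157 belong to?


First octet: 174
Binary: 10101110
10xxxxxx -> Class B (128-191)
Class B, default mask 255.255.0.0 (/16)


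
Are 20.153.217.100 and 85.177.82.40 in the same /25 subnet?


Mask: 255.255.255.128
20.153.217.100 AND mask = 20.153.217.0
85.177.82.40 AND mask = 85.177.82.0
No, different subnets (20.153.217.0 vs 85.177.82.0)


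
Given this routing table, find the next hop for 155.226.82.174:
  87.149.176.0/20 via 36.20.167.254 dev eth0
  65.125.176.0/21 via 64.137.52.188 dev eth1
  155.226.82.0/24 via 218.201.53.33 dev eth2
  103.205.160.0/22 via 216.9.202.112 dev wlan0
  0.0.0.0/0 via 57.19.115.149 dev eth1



Longest prefix match for 155.226.82.174:
  /20 87.149.176.0: no
  /21 65.125.176.0: no
  /24 155.226.82.0: MATCH
  /22 103.205.160.0: no
  /0 0.0.0.0: MATCH
Selected: next-hop 218.201.53.33 via eth2 (matched /24)


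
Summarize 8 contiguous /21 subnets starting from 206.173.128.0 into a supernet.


Original prefix: /21
Number of subnets: 8 = 2^3
New prefix = 21 - 3 = 18
Supernet: 206.173.128.0/18


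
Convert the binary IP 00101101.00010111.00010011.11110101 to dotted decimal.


00101101 = 45
00010111 = 23
00010011 = 19
11110101 = 245
IP: 45.23.19.245


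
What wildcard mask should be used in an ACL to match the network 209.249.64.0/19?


Subnet mask: 255.255.224.0
Wildcard = 255.255.255.255 - subnet mask
255 - 255 = 0
255 - 255 = 0
255 - 224 = 31
255 - 0 = 255
Wildcard: 0.0.31.255


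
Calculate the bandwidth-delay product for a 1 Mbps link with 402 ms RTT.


BDP = bandwidth * RTT
= 1 Mbps * 402 ms
= 1 * 1e6 * 402 / 1000 bits
= 402000 bits
= 50250 bytes
= 49.0723 KB
BDP = 402000 bits (50250 bytes)


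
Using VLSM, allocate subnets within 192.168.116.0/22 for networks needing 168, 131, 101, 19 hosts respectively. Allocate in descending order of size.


168 hosts -> /24 (254 usable): 192.168.116.0/24
131 hosts -> /24 (254 usable): 192.168.117.0/24
101 hosts -> /25 (126 usable): 192.168.118.0/25
19 hosts -> /27 (30 usable): 192.168.118.128/27
Allocation: 192.168.116.0/24 (168 hosts, 254 usable); 192.168.117.0/24 (131 hosts, 254 usable); 192.168.118.0/25 (101 hosts, 126 usable); 192.168.118.128/27 (19 hosts, 30 usable)


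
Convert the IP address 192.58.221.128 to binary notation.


192 = 11000000
58 = 00111010
221 = 11011101
128 = 10000000
Binary: 11000000.00111010.11011101.10000000


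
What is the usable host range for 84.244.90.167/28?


Network: 84.244.90.160
Broadcast: 84.244.90.175
First usable = network + 1
Last usable = broadcast - 1
Range: 84.244.90.161 to 84.244.90.174


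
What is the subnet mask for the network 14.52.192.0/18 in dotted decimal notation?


/18 means 18 network bits, 14 host bits
Binary: 11111111111111111100000000000000
Mask: 255.255.192.0


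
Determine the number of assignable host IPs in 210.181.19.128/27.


Host bits = 32 - 27 = 5
Total addresses = 2^5 = 32
Usable = total - 2 (network and broadcast)
Usable hosts: 30


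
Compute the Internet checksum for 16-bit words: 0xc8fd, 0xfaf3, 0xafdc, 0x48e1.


Sum all words (with carry folding):
+ 0xc8fd = 0xc8fd
+ 0xfaf3 = 0xc3f1
+ 0xafdc = 0x73ce
+ 0x48e1 = 0xbcaf
One's complement: ~0xbcaf
Checksum = 0x4350


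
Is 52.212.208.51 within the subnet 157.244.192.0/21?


Subnet network: 157.244.192.0
Test IP AND mask: 52.212.208.0
No, 52.212.208.51 is not in 157.244.192.0/21


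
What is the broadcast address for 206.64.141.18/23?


Network: 206.64.140.0/23
Host bits = 9
Set all host bits to 1:
Broadcast: 206.64.141.255


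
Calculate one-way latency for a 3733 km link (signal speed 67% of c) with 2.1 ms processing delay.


Speed = 0.67 * 3e5 km/s = 201000 km/s
Propagation delay = 3733 / 201000 = 0.0186 s = 18.5721 ms
Processing delay = 2.1 ms
Total one-way latency = 20.6721 ms


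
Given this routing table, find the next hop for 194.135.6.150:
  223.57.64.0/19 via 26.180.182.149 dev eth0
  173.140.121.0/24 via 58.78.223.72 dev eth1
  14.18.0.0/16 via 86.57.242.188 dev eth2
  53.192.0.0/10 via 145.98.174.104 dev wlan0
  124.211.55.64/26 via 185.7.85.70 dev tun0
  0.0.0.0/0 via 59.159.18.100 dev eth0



Longest prefix match for 194.135.6.150:
  /19 223.57.64.0: no
  /24 173.140.121.0: no
  /16 14.18.0.0: no
  /10 53.192.0.0: no
  /26 124.211.55.64: no
  /0 0.0.0.0: MATCH
Selected: next-hop 59.159.18.100 via eth0 (matched /0)


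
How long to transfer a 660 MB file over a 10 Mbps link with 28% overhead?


Effective throughput = 10 * (1 - 28/100) = 7.2 Mbps
File size in Mb = 660 * 8 = 5280 Mb
Time = 5280 / 7.2
Time = 733.3333 seconds


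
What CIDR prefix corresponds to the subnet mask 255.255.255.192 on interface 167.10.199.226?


Binary: 11111111.11111111.11111111.11000000
Count leading 1s
Prefix: /26


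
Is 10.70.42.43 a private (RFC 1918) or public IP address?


RFC 1918 private ranges:
  10.0.0.0/8 (10.0.0.0 - 10.255.255.255)
  172.16.0.0/12 (172.16.0.0 - 172.31.255.255)
  192.168.0.0/16 (192.168.0.0 - 192.168.255.255)
Private (in 10.0.0.0/8)


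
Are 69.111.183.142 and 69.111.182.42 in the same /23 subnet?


Mask: 255.255.254.0
69.111.183.142 AND mask = 69.111.182.0
69.111.182.42 AND mask = 69.111.182.0
Yes, same subnet (69.111.182.0)


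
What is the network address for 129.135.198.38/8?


IP:   10000001.10000111.11000110.00100110
Mask: 11111111.00000000.00000000.00000000
AND operation:
Net:  10000001.00000000.00000000.00000000
Network: 129.0.0.0/8


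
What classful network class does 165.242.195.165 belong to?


First octet: 165
Binary: 10100101
10xxxxxx -> Class B (128-191)
Class B, default mask 255.255.0.0 (/16)


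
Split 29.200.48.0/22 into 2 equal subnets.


New prefix = 22 + 1 = 23
Each subnet has 512 addresses
  29.200.48.0/23
  29.200.50.0/23
Subnets: 29.200.48.0/23, 29.200.50.0/23


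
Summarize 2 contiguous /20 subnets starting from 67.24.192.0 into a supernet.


Original prefix: /20
Number of subnets: 2 = 2^1
New prefix = 20 - 1 = 19
Supernet: 67.24.192.0/19


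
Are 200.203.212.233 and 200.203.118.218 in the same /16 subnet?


Mask: 255.255.0.0
200.203.212.233 AND mask = 200.203.0.0
200.203.118.218 AND mask = 200.203.0.0
Yes, same subnet (200.203.0.0)


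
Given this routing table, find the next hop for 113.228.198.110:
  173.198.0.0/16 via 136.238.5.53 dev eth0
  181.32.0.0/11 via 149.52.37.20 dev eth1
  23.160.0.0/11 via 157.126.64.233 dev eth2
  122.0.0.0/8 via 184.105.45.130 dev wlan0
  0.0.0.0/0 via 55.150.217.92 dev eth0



Longest prefix match for 113.228.198.110:
  /16 173.198.0.0: no
  /11 181.32.0.0: no
  /11 23.160.0.0: no
  /8 122.0.0.0: no
  /0 0.0.0.0: MATCH
Selected: next-hop 55.150.217.92 via eth0 (matched /0)


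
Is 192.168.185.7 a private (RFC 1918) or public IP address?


RFC 1918 private ranges:
  10.0.0.0/8 (10.0.0.0 - 10.255.255.255)
  172.16.0.0/12 (172.16.0.0 - 172.31.255.255)
  192.168.0.0/16 (192.168.0.0 - 192.168.255.255)
Private (in 192.168.0.0/16)


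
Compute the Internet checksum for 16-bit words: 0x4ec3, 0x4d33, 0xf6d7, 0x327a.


Sum all words (with carry folding):
+ 0x4ec3 = 0x4ec3
+ 0x4d33 = 0x9bf6
+ 0xf6d7 = 0x92ce
+ 0x327a = 0xc548
One's complement: ~0xc548
Checksum = 0x3ab7


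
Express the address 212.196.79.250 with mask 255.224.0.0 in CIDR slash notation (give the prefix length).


Binary: 11111111.11100000.00000000.00000000
Count leading 1s
Prefix: /11


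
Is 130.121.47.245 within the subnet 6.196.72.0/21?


Subnet network: 6.196.72.0
Test IP AND mask: 130.121.40.0
No, 130.121.47.245 is not in 6.196.72.0/21


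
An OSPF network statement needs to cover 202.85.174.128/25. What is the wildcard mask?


Subnet mask: 255.255.255.128
Wildcard = 255.255.255.255 - subnet mask
255 - 255 = 0
255 - 255 = 0
255 - 255 = 0
255 - 128 = 127
Wildcard: 0.0.0.127


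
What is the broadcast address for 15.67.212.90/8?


Network: 15.0.0.0/8
Host bits = 24
Set all host bits to 1:
Broadcast: 15.255.255.255


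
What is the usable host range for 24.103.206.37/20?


Network: 24.103.192.0
Broadcast: 24.103.207.255
First usable = network + 1
Last usable = broadcast - 1
Range: 24.103.192.1 to 24.103.207.254


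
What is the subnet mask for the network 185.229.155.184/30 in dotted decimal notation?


/30 means 30 network bits, 2 host bits
Binary: 11111111111111111111111111111100
Mask: 255.255.255.252


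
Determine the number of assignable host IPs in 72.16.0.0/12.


Host bits = 32 - 12 = 20
Total addresses = 2^20 = 1048576
Usable = total - 2 (network and broadcast)
Usable hosts: 1048574


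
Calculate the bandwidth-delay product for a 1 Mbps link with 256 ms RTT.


BDP = bandwidth * RTT
= 1 Mbps * 256 ms
= 1 * 1e6 * 256 / 1000 bits
= 256000 bits
= 32000 bytes
= 31.25 KB
BDP = 256000 bits (32000 bytes)


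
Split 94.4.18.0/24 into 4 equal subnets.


New prefix = 24 + 2 = 26
Each subnet has 64 addresses
  94.4.18.0/26
  94.4.18.64/26
  94.4.18.128/26
  94.4.18.192/26
Subnets: 94.4.18.0/26, 94.4.18.64/26, 94.4.18.128/26, 94.4.18.192/26


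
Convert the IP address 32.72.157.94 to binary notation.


32 = 00100000
72 = 01001000
157 = 10011101
94 = 01011110
Binary: 00100000.01001000.10011101.01011110


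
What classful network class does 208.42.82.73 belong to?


First octet: 208
Binary: 11010000
110xxxxx -> Class C (192-223)
Class C, default mask 255.255.255.0 (/24)


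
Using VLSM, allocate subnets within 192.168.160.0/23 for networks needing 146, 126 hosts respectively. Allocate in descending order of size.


146 hosts -> /24 (254 usable): 192.168.160.0/24
126 hosts -> /25 (126 usable): 192.168.161.0/25
Allocation: 192.168.160.0/24 (146 hosts, 254 usable); 192.168.161.0/25 (126 hosts, 126 usable)


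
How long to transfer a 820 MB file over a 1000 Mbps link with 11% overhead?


Effective throughput = 1000 * (1 - 11/100) = 890 Mbps
File size in Mb = 820 * 8 = 6560 Mb
Time = 6560 / 890
Time = 7.3708 seconds


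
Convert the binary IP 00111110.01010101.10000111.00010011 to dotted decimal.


00111110 = 62
01010101 = 85
10000111 = 135
00010011 = 19
IP: 62.85.135.19


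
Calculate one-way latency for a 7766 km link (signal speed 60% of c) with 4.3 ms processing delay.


Speed = 0.6 * 3e5 km/s = 180000 km/s
Propagation delay = 7766 / 180000 = 0.0431 s = 43.1444 ms
Processing delay = 4.3 ms
Total one-way latency = 47.4444 ms


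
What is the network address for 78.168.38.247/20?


IP:   01001110.10101000.00100110.11110111
Mask: 11111111.11111111.11110000.00000000
AND operation:
Net:  01001110.10101000.00100000.00000000
Network: 78.168.32.0/20


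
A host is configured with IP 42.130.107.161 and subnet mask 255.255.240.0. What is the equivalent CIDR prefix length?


Binary: 11111111.11111111.11110000.00000000
Count leading 1s
Prefix: /20


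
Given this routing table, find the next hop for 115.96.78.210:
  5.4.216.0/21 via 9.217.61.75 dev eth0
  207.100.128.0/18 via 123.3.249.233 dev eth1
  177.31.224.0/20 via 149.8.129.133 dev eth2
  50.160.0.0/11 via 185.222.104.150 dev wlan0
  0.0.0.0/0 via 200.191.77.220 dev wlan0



Longest prefix match for 115.96.78.210:
  /21 5.4.216.0: no
  /18 207.100.128.0: no
  /20 177.31.224.0: no
  /11 50.160.0.0: no
  /0 0.0.0.0: MATCH
Selected: next-hop 200.191.77.220 via wlan0 (matched /0)


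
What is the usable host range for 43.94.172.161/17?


Network: 43.94.128.0
Broadcast: 43.94.255.255
First usable = network + 1
Last usable = broadcast - 1
Range: 43.94.128.1 to 43.94.255.254


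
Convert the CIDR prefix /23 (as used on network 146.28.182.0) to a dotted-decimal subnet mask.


/23 means 23 network bits, 9 host bits
Binary: 11111111111111111111111000000000
Mask: 255.255.254.0


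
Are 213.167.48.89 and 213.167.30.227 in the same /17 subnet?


Mask: 255.255.128.0
213.167.48.89 AND mask = 213.167.0.0
213.167.30.227 AND mask = 213.167.0.0
Yes, same subnet (213.167.0.0)


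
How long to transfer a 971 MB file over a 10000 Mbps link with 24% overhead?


Effective throughput = 10000 * (1 - 24/100) = 7600 Mbps
File size in Mb = 971 * 8 = 7768 Mb
Time = 7768 / 7600
Time = 1.0221 seconds


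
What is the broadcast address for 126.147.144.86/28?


Network: 126.147.144.80/28
Host bits = 4
Set all host bits to 1:
Broadcast: 126.147.144.95


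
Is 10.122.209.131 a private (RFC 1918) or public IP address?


RFC 1918 private ranges:
  10.0.0.0/8 (10.0.0.0 - 10.255.255.255)
  172.16.0.0/12 (172.16.0.0 - 172.31.255.255)
  192.168.0.0/16 (192.168.0.0 - 192.168.255.255)
Private (in 10.0.0.0/8)


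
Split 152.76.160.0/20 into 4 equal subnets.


New prefix = 20 + 2 = 22
Each subnet has 1024 addresses
  152.76.160.0/22
  152.76.164.0/22
  152.76.168.0/22
  152.76.172.0/22
Subnets: 152.76.160.0/22, 152.76.164.0/22, 152.76.168.0/22, 152.76.172.0/22


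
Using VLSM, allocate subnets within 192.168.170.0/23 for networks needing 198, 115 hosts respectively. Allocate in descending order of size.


198 hosts -> /24 (254 usable): 192.168.170.0/24
115 hosts -> /25 (126 usable): 192.168.171.0/25
Allocation: 192.168.170.0/24 (198 hosts, 254 usable); 192.168.171.0/25 (115 hosts, 126 usable)


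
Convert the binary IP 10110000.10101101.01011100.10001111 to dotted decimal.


10110000 = 176
10101101 = 173
01011100 = 92
10001111 = 143
IP: 176.173.92.143


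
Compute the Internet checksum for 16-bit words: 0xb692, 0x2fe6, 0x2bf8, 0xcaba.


Sum all words (with carry folding):
+ 0xb692 = 0xb692
+ 0x2fe6 = 0xe678
+ 0x2bf8 = 0x1271
+ 0xcaba = 0xdd2b
One's complement: ~0xdd2b
Checksum = 0x22d4


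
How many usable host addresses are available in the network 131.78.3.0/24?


Host bits = 32 - 24 = 8
Total addresses = 2^8 = 256
Usable = total - 2 (network and broadcast)
Usable hosts: 254


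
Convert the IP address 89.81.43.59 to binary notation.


89 = 01011001
81 = 01010001
43 = 00101011
59 = 00111011
Binary: 01011001.01010001.00101011.00111011


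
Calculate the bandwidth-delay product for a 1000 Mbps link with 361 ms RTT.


BDP = bandwidth * RTT
= 1000 Mbps * 361 ms
= 1000 * 1e6 * 361 / 1000 bits
= 361000000 bits
= 45125000 bytes
= 44067.3828 KB
BDP = 361000000 bits (45125000 bytes)


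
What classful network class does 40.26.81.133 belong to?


First octet: 40
Binary: 00101000
0xxxxxxx -> Class A (1-126)
Class A, default mask 255.0.0.0 (/8)


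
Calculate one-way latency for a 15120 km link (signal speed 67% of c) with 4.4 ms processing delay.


Speed = 0.67 * 3e5 km/s = 201000 km/s
Propagation delay = 15120 / 201000 = 0.0752 s = 75.2239 ms
Processing delay = 4.4 ms
Total one-way latency = 79.6239 ms


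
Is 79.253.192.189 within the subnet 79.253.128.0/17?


Subnet network: 79.253.128.0
Test IP AND mask: 79.253.128.0
Yes, 79.253.192.189 is in 79.253.128.0/17


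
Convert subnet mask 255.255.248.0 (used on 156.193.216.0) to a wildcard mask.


Subnet mask: 255.255.248.0
Wildcard = 255.255.255.255 - subnet mask
255 - 255 = 0
255 - 255 = 0
255 - 248 = 7
255 - 0 = 255
Wildcard: 0.0.7.255


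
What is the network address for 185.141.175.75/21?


IP:   10111001.10001101.10101111.01001011
Mask: 11111111.11111111.11111000.00000000
AND operation:
Net:  10111001.10001101.10101000.00000000
Network: 185.141.168.0/21


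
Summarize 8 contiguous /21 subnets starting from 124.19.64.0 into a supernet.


Original prefix: /21
Number of subnets: 8 = 2^3
New prefix = 21 - 3 = 18
Supernet: 124.19.64.0/18


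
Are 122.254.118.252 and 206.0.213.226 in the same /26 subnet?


Mask: 255.255.255.192
122.254.118.252 AND mask = 122.254.118.192
206.0.213.226 AND mask = 206.0.213.192
No, different subnets (122.254.118.192 vs 206.0.213.192)
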